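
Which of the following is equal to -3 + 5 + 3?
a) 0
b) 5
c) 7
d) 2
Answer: b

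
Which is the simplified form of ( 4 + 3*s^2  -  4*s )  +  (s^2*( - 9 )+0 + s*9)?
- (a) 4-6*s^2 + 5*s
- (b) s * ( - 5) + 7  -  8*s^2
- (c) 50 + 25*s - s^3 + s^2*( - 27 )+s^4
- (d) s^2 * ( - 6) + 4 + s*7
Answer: a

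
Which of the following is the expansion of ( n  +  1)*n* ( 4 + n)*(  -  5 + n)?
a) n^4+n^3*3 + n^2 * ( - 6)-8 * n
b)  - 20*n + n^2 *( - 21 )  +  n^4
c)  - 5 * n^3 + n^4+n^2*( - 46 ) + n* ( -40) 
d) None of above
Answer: b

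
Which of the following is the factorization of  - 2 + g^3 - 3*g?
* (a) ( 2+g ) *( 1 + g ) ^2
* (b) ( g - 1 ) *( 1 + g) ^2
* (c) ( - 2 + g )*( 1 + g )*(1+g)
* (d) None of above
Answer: c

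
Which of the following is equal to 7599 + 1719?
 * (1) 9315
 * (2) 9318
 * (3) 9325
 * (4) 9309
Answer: 2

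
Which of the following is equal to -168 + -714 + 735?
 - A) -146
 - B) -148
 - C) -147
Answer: C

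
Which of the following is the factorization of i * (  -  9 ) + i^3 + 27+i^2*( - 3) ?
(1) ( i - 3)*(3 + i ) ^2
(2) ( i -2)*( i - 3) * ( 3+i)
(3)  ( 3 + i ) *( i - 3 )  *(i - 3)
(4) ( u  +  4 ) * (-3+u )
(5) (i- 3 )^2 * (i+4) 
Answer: 3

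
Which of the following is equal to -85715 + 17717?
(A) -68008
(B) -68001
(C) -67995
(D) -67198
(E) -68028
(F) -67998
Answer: F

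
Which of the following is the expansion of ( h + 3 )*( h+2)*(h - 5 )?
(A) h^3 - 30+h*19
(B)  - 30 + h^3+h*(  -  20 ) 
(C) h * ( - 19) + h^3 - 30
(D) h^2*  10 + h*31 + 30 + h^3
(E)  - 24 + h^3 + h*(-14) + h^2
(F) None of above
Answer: C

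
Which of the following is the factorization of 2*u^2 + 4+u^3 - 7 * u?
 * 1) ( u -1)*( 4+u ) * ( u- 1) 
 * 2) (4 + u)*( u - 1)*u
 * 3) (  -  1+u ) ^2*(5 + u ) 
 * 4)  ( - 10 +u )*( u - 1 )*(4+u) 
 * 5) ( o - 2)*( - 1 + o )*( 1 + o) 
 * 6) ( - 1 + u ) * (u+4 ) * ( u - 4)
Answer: 1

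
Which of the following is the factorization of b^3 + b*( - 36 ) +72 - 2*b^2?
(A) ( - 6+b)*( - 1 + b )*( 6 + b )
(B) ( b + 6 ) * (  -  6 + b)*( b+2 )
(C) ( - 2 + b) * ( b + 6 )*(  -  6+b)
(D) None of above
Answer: C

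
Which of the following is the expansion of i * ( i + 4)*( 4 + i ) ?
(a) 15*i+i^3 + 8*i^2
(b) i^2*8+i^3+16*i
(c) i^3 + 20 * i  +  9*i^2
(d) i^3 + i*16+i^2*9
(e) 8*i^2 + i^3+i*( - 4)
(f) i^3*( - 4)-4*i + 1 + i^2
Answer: b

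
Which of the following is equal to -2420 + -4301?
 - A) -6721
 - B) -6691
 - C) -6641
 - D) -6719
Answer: A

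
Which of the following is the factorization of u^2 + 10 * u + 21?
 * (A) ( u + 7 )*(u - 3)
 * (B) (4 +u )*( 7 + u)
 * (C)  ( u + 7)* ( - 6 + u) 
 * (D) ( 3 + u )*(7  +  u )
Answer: D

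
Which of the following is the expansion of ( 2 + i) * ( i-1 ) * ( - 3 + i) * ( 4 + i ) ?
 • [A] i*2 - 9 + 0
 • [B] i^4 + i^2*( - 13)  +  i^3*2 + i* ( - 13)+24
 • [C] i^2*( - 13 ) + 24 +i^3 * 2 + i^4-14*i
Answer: C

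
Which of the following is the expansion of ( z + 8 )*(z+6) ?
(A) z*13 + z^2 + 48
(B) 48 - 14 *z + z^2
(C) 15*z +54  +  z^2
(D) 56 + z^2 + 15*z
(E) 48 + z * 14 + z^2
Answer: E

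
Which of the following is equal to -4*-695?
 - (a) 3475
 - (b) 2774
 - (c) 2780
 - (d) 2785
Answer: c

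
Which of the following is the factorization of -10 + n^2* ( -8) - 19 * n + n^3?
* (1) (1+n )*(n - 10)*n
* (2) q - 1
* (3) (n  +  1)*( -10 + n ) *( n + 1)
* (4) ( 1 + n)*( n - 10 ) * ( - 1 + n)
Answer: 3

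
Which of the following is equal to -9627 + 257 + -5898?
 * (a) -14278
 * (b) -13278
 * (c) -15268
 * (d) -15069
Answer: c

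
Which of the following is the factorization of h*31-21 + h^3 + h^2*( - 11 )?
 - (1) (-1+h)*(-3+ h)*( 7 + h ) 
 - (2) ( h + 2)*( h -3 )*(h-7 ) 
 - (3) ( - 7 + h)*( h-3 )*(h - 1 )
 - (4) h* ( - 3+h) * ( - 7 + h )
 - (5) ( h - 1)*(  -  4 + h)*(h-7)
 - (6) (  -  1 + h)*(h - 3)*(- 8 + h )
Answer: 3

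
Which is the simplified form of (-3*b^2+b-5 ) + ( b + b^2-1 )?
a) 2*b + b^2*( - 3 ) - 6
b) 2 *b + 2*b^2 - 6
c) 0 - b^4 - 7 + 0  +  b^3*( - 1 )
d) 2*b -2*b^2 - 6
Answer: d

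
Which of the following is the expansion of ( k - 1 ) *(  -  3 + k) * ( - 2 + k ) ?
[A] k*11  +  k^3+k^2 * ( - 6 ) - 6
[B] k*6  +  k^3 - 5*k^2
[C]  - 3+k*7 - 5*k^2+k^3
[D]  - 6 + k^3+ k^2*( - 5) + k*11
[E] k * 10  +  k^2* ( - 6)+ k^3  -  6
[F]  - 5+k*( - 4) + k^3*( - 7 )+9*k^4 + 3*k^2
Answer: A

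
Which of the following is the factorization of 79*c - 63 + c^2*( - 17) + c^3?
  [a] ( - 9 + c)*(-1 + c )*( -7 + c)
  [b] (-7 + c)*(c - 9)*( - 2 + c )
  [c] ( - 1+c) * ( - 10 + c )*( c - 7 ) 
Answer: a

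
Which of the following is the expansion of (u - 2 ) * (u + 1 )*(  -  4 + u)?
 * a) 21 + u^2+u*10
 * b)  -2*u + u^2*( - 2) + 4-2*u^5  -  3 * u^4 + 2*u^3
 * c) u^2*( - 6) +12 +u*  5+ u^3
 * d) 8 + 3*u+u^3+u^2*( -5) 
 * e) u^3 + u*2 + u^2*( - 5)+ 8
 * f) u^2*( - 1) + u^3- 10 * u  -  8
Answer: e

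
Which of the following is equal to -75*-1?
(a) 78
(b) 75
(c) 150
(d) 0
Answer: b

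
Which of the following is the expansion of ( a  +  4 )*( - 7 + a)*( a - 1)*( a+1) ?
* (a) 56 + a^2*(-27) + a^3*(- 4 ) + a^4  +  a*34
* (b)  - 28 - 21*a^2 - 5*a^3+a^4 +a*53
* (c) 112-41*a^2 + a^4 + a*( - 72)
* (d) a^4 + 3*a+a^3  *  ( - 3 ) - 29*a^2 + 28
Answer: d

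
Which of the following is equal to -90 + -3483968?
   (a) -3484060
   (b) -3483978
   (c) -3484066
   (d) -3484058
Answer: d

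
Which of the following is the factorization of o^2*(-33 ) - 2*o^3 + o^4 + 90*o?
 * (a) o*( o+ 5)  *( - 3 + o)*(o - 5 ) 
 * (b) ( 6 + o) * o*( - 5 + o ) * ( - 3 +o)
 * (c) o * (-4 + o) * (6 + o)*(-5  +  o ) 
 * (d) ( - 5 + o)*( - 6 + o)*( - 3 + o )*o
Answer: b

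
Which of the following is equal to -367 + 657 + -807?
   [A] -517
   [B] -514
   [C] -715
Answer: A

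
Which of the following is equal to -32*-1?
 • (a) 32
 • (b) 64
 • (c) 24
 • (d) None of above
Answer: a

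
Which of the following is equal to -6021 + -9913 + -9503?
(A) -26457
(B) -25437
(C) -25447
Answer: B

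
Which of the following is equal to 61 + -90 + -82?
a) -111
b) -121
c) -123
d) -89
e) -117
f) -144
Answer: a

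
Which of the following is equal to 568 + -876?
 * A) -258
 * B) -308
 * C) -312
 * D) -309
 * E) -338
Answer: B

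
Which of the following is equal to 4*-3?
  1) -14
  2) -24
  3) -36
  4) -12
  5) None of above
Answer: 4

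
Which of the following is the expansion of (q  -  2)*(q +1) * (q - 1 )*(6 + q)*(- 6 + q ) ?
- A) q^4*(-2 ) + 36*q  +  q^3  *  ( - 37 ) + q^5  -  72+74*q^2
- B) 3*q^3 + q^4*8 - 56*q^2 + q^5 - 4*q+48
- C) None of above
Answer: A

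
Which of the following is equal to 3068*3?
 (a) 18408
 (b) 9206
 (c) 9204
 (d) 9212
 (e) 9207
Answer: c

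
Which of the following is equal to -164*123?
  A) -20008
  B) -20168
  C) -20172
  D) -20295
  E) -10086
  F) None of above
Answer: C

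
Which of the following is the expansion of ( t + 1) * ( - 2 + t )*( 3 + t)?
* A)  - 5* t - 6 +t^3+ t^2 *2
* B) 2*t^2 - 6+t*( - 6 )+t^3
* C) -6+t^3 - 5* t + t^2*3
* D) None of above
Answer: A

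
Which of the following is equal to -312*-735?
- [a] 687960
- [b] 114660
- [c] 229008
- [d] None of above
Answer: d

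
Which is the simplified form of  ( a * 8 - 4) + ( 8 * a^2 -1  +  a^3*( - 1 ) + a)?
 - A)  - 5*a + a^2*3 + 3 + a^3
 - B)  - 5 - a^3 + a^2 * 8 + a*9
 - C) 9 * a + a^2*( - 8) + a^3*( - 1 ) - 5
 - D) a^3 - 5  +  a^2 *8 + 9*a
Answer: B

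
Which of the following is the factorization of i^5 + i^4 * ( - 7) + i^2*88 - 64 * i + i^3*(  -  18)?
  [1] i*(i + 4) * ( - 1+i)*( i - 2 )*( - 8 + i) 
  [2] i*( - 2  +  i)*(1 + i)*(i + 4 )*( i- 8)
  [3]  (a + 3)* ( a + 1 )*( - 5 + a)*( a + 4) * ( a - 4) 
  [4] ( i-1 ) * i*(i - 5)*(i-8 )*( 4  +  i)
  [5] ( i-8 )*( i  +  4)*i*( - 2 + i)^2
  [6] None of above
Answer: 1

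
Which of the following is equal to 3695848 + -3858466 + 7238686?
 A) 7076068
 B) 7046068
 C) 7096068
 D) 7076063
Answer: A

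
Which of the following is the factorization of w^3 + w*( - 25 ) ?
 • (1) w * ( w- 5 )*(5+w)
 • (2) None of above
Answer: 1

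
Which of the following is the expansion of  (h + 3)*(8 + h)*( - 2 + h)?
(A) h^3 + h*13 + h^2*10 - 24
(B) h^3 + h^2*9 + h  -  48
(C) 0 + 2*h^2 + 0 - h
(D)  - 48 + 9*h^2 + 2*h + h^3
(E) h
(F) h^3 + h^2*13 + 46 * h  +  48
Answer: D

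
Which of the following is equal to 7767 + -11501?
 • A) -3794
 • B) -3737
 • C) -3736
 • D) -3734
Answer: D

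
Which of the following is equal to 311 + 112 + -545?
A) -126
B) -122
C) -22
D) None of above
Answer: B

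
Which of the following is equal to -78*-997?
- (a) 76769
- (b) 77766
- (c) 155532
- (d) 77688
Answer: b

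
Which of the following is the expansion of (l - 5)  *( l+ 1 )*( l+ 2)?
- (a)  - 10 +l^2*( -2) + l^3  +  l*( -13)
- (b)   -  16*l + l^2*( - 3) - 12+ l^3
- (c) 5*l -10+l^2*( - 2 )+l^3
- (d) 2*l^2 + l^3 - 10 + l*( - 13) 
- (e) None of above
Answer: a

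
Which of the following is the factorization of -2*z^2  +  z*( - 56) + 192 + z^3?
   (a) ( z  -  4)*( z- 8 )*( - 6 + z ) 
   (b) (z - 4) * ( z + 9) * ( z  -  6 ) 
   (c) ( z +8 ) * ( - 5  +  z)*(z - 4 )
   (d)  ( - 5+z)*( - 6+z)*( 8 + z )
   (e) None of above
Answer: e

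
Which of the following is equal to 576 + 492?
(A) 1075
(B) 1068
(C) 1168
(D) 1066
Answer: B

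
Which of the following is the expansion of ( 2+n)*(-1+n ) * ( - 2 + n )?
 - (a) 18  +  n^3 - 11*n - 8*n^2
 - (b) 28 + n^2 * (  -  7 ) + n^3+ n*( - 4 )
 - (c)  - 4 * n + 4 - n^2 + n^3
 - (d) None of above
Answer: c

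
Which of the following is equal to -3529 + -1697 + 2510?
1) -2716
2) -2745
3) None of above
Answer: 1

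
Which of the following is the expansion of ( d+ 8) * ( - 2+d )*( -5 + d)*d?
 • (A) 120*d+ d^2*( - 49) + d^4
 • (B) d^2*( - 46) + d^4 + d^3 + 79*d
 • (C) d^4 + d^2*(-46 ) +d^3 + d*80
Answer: C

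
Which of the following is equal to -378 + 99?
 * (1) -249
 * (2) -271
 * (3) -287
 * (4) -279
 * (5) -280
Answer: 4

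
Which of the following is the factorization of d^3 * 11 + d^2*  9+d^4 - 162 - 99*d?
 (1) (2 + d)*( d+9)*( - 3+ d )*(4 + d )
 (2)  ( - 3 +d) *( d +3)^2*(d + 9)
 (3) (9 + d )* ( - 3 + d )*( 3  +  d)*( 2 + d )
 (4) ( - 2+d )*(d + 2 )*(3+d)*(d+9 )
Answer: 3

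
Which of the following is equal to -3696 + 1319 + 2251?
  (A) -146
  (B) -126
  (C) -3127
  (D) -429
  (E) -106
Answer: B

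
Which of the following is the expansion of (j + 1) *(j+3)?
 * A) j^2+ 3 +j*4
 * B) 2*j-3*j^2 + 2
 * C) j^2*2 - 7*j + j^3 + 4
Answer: A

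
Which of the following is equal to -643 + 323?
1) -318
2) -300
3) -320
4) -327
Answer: 3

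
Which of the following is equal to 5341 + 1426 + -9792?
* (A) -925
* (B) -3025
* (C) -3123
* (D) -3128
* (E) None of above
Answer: B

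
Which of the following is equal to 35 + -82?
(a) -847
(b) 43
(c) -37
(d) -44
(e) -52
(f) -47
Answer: f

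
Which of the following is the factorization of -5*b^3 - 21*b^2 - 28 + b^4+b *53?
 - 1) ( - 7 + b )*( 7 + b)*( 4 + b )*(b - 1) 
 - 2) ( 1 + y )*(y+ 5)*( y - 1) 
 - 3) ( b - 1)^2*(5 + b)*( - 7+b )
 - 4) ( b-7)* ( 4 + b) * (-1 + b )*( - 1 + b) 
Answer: 4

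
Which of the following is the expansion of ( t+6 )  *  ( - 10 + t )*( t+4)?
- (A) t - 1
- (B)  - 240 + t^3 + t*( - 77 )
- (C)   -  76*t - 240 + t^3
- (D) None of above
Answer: C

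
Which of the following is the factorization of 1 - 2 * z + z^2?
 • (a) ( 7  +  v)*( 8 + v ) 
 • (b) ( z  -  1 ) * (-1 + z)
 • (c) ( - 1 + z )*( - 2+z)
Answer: b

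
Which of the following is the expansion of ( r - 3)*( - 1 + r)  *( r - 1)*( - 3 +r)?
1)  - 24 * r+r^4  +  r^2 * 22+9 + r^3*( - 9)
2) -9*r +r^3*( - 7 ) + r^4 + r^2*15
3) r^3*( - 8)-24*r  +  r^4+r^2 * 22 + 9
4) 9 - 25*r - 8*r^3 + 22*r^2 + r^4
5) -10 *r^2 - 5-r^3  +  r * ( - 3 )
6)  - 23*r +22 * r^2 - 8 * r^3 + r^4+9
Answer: 3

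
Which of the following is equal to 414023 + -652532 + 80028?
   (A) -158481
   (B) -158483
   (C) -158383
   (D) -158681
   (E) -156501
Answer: A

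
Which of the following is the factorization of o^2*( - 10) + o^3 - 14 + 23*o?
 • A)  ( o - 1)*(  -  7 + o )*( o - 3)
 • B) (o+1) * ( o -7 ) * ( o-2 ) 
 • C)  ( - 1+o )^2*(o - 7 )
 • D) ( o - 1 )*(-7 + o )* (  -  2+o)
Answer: D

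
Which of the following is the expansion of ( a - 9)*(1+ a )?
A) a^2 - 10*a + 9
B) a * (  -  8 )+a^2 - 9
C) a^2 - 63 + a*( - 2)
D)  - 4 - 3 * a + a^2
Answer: B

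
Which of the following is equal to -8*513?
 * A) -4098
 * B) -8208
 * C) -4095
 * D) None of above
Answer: D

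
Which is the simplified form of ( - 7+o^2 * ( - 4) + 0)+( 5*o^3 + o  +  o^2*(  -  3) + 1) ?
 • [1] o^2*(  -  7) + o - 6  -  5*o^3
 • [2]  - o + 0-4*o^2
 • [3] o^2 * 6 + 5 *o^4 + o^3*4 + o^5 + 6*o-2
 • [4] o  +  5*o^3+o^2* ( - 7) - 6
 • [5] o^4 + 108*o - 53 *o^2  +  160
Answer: 4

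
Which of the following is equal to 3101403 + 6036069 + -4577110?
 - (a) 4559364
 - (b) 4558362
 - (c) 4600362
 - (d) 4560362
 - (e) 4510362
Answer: d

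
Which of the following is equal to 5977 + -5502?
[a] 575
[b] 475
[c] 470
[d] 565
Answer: b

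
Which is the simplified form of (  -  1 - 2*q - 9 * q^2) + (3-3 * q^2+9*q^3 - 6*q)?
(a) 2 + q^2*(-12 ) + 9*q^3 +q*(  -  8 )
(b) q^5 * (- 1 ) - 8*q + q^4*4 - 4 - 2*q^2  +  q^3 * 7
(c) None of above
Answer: a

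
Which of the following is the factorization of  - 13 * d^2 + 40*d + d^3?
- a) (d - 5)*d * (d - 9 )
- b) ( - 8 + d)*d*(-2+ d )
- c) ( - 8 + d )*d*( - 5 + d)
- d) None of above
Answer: c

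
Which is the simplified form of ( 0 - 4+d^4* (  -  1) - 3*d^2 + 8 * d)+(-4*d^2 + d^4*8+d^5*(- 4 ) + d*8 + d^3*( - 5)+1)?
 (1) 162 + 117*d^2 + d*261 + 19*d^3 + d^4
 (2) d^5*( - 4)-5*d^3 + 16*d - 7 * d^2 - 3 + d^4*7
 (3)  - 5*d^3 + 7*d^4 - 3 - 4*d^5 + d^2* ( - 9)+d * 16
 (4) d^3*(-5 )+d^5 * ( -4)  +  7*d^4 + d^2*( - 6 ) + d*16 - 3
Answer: 2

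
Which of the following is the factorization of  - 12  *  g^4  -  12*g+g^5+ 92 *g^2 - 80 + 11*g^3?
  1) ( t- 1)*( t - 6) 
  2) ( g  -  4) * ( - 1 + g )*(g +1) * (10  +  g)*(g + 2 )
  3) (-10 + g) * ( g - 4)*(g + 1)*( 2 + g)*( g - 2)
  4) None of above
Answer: 4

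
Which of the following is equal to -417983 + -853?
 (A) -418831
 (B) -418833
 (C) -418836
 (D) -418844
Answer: C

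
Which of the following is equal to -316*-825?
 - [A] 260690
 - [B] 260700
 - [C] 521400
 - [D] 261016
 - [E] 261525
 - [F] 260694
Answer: B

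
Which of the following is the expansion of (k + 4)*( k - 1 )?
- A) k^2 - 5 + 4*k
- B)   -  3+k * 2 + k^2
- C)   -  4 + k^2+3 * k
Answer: C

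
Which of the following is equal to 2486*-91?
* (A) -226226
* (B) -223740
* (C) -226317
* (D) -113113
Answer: A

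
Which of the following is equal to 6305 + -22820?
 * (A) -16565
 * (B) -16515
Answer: B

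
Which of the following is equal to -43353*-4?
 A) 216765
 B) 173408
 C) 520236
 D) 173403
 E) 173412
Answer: E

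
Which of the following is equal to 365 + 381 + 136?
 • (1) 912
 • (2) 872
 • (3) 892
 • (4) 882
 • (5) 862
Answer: 4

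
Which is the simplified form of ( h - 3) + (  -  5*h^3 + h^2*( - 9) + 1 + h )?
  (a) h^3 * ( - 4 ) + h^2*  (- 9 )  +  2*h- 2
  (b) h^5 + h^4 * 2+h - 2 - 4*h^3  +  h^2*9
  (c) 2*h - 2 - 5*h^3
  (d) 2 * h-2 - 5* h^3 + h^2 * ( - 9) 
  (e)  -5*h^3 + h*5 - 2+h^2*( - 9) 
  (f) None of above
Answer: d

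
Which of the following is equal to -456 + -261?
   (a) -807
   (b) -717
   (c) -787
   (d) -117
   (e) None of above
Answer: b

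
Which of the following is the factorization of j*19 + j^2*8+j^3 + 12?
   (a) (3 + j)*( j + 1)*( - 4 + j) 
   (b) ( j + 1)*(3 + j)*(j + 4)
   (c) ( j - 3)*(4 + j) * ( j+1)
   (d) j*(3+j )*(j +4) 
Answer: b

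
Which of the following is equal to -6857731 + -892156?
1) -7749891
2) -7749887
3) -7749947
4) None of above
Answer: 2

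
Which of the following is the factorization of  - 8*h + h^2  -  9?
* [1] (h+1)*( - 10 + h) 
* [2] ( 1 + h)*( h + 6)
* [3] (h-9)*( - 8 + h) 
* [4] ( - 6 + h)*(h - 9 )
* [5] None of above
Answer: 5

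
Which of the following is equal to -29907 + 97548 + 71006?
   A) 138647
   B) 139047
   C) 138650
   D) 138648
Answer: A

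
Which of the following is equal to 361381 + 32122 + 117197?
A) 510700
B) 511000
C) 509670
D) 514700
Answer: A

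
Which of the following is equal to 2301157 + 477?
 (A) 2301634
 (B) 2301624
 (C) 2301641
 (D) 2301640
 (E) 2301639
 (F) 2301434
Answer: A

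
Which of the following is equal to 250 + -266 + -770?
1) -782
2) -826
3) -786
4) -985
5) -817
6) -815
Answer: 3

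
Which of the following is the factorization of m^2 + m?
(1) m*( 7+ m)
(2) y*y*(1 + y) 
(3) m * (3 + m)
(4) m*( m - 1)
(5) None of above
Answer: 5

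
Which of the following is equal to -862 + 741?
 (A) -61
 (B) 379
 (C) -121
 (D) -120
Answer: C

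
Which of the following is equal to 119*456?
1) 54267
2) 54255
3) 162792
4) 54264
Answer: 4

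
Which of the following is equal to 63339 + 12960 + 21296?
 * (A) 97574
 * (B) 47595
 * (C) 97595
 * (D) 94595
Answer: C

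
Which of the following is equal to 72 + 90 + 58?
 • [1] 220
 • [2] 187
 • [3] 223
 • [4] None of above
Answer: 1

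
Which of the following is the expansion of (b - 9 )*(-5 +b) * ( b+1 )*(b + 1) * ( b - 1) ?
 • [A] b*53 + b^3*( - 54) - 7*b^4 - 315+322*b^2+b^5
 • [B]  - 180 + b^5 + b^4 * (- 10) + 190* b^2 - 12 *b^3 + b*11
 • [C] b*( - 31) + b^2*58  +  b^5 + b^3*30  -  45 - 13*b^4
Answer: C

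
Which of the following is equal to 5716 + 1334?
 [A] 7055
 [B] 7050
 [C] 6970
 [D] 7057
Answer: B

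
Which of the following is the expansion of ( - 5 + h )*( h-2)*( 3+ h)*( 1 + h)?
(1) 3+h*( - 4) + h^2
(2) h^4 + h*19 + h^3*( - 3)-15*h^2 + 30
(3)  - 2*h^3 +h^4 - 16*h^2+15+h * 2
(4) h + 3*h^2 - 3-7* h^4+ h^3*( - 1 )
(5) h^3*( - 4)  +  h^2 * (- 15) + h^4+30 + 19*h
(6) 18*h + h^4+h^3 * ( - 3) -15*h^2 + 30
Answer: 2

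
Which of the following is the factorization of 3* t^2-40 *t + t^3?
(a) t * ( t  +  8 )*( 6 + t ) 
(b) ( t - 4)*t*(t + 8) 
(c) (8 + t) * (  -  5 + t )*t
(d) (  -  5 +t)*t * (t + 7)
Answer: c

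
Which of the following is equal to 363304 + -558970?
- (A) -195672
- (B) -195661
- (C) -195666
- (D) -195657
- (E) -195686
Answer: C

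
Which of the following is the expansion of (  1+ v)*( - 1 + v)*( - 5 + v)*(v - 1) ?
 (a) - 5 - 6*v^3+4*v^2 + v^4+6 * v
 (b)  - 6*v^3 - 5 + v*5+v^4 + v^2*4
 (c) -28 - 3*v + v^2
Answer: a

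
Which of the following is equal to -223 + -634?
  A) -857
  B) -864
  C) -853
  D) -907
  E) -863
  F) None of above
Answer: A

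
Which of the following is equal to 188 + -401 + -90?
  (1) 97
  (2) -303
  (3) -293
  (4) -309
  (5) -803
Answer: 2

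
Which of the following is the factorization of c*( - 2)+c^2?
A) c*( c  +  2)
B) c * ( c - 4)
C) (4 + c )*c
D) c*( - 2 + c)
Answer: D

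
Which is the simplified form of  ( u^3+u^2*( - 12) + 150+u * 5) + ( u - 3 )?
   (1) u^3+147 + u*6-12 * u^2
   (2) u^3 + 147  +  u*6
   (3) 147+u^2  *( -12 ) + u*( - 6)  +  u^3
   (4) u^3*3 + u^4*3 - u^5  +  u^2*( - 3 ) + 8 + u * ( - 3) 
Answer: 1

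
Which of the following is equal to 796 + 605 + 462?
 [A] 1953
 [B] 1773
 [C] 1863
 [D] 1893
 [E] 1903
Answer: C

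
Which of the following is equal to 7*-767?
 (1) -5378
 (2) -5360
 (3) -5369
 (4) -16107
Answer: 3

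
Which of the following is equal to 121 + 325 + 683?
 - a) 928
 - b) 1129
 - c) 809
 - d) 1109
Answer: b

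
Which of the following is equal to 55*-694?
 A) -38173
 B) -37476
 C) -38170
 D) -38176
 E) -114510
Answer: C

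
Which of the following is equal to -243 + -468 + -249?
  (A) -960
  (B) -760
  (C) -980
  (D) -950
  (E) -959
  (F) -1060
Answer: A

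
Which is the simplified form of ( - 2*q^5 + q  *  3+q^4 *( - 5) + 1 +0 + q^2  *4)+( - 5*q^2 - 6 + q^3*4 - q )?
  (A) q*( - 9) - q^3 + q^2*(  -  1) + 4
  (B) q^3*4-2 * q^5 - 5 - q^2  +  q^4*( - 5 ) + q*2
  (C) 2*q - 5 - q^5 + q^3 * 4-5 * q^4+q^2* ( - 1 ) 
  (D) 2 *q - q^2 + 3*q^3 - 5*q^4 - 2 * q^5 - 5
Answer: B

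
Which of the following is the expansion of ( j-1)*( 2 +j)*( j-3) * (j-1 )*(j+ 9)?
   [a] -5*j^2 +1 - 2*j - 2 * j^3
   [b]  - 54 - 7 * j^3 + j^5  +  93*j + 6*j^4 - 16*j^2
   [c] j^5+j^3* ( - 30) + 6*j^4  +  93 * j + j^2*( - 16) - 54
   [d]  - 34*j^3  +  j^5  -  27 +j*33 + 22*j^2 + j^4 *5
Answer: c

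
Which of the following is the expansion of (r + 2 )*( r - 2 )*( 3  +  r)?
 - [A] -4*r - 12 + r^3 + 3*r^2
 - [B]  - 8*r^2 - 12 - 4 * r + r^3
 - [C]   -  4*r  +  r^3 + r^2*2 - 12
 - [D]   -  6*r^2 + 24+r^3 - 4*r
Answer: A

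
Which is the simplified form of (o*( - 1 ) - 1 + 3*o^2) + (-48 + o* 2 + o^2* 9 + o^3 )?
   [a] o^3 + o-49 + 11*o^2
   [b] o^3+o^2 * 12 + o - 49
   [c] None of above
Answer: b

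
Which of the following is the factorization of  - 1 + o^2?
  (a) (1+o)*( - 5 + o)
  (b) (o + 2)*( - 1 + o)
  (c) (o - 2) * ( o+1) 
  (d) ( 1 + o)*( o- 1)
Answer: d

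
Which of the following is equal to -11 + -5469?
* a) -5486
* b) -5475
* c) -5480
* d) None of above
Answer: c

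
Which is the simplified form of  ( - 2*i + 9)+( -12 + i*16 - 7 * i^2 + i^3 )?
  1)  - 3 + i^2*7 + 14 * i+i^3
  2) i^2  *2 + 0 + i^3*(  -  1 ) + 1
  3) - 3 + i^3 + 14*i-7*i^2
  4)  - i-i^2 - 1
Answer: 3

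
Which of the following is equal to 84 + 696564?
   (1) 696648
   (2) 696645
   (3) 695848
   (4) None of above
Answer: 1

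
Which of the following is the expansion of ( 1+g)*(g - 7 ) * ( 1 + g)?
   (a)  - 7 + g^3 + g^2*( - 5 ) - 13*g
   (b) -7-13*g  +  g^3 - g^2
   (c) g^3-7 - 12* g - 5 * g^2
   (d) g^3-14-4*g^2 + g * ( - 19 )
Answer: a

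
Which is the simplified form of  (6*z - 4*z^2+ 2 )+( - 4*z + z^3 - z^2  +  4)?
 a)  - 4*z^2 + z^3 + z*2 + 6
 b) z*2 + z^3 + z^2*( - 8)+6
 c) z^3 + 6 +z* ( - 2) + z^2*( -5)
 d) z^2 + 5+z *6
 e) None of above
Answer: e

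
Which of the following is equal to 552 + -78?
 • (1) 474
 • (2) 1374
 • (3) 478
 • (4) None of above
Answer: 1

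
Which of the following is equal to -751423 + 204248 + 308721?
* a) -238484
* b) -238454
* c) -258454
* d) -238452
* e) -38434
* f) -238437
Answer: b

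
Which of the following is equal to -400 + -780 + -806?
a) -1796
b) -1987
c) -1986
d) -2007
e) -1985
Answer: c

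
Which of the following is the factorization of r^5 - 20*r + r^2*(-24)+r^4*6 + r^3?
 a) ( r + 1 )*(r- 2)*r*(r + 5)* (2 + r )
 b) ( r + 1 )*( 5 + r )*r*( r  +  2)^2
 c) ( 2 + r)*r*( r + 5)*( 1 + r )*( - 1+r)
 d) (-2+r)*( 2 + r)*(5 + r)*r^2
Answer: a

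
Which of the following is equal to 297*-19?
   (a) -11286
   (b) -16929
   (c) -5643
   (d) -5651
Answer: c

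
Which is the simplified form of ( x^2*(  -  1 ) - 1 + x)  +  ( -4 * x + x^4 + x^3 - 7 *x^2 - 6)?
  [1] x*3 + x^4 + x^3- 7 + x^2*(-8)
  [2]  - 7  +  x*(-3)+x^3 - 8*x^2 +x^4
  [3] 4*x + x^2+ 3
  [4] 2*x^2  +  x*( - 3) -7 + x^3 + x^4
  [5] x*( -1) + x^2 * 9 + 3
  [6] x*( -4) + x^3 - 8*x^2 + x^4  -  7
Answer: 2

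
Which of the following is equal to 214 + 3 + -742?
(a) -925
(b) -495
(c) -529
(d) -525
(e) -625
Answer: d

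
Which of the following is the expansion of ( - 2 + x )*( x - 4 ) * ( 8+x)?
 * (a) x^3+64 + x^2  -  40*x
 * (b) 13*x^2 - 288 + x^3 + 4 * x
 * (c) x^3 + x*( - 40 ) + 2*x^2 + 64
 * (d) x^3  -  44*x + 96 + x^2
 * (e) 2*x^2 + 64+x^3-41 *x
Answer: c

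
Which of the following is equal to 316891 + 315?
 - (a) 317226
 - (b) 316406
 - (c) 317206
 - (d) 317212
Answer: c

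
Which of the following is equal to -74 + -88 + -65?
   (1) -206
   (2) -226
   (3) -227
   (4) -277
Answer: 3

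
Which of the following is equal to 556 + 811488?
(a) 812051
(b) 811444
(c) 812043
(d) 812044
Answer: d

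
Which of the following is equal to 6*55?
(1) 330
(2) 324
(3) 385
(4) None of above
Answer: 1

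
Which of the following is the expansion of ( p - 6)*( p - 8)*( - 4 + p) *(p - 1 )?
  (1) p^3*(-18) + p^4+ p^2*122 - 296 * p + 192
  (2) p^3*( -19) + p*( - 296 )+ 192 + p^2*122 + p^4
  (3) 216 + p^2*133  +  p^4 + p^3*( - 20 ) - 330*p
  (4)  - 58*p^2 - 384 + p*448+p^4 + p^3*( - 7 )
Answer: 2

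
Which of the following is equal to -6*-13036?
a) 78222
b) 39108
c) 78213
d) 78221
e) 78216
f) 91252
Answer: e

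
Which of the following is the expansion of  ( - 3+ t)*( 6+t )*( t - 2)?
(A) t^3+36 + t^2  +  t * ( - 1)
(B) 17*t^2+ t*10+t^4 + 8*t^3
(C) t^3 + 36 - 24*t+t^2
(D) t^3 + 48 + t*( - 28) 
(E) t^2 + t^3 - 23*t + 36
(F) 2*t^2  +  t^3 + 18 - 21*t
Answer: C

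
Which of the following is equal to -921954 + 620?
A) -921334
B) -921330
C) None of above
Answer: A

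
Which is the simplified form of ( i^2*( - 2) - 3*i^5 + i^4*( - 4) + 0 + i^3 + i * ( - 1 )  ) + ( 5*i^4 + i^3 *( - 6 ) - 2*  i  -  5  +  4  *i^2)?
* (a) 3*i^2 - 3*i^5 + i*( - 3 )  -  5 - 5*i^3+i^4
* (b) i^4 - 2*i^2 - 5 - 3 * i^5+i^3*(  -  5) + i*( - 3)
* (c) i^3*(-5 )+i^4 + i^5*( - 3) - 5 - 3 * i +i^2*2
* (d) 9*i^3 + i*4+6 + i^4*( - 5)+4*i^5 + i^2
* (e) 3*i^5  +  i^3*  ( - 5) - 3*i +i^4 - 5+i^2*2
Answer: c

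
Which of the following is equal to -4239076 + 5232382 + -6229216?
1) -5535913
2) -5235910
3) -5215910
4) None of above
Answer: 2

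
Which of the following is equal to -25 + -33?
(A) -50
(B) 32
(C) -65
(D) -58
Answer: D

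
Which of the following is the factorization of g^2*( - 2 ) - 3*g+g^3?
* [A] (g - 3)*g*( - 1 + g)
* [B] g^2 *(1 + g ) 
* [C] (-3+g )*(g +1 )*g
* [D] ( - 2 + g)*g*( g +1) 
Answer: C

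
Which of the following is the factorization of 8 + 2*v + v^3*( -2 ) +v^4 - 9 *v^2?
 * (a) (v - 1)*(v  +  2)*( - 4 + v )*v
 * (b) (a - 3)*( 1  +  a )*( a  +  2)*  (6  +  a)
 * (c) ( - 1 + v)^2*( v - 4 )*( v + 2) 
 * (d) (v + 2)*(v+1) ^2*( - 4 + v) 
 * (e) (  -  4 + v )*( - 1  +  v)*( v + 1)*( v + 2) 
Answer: e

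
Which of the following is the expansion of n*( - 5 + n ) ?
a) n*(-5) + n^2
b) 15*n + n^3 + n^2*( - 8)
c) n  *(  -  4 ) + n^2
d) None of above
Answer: a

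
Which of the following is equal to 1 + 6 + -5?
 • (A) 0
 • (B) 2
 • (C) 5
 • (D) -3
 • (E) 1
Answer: B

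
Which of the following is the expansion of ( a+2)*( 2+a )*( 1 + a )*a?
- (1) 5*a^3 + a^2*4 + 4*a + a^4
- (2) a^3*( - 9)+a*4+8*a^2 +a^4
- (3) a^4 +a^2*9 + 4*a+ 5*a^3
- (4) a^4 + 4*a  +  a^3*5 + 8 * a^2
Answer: 4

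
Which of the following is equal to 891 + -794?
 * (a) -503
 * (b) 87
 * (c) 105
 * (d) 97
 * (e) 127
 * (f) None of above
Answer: d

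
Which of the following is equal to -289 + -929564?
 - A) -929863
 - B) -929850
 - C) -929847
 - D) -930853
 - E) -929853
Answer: E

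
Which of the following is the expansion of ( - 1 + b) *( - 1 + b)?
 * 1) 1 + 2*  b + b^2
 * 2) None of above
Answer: 2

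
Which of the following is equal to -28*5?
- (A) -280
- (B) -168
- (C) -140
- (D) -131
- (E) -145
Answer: C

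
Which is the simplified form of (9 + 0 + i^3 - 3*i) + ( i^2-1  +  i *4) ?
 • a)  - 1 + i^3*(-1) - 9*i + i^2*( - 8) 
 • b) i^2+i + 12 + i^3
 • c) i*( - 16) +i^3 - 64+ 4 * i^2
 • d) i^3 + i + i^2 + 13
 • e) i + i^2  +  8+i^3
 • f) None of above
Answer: e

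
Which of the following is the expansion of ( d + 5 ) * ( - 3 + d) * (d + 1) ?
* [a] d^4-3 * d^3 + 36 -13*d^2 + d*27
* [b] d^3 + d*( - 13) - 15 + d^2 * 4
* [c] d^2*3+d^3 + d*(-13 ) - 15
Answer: c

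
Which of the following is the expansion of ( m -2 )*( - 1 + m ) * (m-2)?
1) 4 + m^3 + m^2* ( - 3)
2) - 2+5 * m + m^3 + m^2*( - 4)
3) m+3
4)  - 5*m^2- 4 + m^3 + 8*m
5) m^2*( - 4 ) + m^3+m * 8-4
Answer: 4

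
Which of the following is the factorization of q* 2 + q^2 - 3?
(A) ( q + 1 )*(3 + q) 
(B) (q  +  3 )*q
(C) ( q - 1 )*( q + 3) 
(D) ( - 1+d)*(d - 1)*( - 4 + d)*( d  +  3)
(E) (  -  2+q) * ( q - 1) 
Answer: C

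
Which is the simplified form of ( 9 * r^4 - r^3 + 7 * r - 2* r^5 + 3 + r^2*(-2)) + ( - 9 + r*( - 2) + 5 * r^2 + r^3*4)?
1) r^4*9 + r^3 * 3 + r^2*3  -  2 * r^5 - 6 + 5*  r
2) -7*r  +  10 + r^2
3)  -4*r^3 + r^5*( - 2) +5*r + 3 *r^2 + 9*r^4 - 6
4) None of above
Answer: 1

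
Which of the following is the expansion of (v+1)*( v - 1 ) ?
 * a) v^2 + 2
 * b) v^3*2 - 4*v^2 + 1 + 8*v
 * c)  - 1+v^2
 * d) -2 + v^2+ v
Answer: c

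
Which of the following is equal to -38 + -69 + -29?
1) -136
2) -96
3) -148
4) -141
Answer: 1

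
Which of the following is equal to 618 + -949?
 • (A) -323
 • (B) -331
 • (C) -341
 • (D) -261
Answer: B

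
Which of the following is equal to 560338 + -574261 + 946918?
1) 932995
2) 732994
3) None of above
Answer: 1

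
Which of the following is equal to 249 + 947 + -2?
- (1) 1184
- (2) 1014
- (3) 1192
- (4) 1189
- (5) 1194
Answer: 5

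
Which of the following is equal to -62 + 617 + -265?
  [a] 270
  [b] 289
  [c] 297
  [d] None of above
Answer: d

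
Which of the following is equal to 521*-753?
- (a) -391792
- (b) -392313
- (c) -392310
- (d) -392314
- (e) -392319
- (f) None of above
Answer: b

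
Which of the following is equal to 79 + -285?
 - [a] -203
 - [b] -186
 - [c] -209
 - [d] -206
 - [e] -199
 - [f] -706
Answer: d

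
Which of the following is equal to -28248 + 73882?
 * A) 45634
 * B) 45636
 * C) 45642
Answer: A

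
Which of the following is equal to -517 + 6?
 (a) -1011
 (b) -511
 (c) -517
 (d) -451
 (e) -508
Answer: b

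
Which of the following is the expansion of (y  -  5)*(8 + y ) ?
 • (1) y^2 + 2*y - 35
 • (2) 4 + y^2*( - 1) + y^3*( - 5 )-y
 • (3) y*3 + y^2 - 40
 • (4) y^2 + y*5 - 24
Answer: 3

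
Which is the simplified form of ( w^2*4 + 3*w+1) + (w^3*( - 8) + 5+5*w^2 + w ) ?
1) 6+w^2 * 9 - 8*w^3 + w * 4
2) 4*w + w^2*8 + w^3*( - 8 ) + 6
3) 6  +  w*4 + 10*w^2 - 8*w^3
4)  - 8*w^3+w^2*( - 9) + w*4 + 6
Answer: 1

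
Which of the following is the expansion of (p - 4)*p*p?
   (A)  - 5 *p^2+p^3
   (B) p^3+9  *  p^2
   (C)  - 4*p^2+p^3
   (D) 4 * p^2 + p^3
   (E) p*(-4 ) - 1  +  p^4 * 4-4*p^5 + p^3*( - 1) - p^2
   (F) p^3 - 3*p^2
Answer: C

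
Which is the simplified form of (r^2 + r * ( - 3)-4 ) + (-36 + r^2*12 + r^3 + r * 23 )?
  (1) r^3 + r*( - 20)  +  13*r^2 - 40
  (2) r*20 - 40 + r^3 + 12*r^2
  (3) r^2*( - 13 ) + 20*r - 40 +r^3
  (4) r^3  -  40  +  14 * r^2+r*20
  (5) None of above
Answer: 5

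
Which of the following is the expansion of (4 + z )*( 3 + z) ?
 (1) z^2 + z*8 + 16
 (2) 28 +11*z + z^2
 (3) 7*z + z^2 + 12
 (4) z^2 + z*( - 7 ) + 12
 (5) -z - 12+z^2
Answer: 3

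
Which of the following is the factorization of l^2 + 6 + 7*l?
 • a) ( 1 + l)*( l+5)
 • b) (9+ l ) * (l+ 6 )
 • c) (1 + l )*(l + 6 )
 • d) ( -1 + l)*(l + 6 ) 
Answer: c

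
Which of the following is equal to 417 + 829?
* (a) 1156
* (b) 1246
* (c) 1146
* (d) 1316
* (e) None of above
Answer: b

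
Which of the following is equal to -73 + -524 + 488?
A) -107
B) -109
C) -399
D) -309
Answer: B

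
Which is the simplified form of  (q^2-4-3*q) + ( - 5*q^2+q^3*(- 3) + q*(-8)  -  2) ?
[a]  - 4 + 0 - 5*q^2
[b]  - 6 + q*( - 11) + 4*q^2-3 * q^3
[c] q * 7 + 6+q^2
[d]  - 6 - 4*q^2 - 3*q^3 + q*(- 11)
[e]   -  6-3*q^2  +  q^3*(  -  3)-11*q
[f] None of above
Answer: d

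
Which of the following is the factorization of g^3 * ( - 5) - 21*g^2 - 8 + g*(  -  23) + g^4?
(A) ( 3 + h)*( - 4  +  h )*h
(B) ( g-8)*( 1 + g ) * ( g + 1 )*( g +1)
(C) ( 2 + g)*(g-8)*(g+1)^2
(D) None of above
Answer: B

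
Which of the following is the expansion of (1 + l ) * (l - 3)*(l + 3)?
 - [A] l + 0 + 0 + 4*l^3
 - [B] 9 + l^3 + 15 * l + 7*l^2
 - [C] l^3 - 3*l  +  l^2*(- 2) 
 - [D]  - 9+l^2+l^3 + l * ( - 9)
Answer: D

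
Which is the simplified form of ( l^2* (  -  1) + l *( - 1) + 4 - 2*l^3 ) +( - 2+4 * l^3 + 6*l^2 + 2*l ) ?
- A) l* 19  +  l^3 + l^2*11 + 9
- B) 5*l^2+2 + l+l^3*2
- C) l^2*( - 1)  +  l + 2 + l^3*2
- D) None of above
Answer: B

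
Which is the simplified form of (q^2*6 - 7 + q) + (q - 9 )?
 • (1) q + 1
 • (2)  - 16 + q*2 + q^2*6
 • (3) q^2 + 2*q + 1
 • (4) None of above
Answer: 2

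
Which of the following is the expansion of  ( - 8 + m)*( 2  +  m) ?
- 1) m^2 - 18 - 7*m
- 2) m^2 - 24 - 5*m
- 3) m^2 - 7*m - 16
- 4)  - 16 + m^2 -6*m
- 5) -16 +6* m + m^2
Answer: 4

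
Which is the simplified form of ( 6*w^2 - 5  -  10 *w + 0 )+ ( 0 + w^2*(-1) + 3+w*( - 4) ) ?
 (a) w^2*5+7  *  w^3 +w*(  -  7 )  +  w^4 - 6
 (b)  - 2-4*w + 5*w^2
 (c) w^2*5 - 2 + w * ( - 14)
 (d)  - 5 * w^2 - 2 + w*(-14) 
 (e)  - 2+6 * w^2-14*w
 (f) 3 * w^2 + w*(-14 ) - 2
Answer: c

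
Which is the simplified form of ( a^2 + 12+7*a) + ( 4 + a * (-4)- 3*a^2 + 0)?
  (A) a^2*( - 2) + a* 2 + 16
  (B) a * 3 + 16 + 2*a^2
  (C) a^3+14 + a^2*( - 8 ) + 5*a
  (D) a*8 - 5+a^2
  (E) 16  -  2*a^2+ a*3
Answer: E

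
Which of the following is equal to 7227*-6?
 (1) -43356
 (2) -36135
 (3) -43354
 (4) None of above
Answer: 4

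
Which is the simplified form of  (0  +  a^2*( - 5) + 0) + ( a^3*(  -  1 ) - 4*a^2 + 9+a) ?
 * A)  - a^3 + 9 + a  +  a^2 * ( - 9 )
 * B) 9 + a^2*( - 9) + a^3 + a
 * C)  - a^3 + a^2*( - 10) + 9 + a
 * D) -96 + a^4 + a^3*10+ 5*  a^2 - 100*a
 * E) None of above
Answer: A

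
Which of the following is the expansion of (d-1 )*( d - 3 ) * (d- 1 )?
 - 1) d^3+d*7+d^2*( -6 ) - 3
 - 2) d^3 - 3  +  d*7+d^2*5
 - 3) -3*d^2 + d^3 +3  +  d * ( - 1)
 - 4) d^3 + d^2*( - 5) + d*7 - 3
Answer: 4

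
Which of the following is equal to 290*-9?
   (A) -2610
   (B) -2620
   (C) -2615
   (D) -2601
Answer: A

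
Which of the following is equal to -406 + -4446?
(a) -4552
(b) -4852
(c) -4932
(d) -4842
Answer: b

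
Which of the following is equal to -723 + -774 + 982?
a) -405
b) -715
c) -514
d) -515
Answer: d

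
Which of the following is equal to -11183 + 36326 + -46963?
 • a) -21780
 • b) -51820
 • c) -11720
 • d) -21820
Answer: d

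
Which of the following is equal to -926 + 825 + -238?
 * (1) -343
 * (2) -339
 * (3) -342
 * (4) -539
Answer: 2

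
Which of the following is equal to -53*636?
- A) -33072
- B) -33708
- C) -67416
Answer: B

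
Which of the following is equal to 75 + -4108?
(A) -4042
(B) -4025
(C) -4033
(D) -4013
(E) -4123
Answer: C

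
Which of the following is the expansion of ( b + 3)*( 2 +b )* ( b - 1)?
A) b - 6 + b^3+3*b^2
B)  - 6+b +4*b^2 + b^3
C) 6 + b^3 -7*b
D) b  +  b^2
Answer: B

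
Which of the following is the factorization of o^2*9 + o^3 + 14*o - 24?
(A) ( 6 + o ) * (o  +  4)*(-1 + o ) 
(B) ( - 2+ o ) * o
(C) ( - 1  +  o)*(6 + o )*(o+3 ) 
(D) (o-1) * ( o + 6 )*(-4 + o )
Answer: A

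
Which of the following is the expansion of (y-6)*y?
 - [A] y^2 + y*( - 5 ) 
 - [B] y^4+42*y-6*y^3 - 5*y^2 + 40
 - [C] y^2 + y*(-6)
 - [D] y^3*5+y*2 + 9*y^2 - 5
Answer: C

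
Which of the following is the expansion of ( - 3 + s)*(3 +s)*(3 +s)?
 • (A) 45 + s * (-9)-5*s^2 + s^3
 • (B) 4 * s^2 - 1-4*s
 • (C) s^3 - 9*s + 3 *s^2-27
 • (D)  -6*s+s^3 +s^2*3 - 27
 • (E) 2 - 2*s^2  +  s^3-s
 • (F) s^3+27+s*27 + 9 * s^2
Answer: C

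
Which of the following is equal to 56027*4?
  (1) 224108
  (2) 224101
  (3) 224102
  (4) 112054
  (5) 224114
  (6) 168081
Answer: 1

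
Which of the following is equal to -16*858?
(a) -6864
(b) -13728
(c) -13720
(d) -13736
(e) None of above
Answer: b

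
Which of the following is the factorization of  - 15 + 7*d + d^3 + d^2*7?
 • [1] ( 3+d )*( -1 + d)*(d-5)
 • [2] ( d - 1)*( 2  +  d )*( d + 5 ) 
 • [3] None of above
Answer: 3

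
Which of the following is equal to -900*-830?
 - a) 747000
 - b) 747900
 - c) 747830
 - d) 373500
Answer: a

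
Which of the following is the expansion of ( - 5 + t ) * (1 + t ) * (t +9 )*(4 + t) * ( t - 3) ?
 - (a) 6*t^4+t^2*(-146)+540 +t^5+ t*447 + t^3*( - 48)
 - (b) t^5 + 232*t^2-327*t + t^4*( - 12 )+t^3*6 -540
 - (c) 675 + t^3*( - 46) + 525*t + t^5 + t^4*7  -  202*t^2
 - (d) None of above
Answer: a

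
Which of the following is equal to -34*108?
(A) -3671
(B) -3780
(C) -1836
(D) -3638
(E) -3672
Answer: E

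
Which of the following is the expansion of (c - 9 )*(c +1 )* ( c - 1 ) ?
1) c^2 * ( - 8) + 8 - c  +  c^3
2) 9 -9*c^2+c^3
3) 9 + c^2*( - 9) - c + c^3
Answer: 3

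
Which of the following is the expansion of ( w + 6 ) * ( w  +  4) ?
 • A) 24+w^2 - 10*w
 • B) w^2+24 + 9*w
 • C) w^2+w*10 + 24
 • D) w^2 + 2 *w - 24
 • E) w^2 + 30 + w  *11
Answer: C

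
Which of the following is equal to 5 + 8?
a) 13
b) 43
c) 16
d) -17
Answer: a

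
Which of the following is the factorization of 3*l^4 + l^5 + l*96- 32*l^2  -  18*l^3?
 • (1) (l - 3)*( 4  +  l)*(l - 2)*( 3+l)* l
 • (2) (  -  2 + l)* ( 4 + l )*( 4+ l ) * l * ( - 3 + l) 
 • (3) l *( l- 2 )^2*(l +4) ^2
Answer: 2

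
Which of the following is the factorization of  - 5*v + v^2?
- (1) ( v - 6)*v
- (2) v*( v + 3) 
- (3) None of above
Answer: 3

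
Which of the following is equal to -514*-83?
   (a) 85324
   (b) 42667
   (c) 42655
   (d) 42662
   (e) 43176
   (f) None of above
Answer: d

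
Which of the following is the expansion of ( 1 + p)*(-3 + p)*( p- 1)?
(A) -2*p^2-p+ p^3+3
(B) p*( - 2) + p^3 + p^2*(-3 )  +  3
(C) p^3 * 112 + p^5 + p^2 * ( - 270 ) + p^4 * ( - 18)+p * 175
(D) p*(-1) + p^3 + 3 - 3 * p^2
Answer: D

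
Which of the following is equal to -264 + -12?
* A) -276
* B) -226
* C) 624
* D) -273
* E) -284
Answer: A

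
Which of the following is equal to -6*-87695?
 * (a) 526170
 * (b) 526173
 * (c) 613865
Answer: a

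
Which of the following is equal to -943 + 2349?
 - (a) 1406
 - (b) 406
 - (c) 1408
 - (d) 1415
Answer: a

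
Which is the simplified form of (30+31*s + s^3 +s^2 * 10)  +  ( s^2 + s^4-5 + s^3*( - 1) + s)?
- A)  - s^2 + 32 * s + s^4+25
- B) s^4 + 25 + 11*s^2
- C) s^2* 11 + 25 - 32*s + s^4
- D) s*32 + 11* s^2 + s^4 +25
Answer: D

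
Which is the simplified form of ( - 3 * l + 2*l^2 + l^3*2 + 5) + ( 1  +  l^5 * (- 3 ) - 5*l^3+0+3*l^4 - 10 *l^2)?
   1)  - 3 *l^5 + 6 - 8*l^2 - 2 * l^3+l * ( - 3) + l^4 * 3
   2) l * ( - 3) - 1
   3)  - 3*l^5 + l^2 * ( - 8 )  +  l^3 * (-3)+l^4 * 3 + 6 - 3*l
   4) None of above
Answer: 3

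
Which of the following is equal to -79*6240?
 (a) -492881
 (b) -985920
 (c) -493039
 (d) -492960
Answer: d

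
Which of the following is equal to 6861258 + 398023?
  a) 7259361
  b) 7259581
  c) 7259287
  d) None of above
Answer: d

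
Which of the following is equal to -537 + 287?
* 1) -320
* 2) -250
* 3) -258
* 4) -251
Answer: 2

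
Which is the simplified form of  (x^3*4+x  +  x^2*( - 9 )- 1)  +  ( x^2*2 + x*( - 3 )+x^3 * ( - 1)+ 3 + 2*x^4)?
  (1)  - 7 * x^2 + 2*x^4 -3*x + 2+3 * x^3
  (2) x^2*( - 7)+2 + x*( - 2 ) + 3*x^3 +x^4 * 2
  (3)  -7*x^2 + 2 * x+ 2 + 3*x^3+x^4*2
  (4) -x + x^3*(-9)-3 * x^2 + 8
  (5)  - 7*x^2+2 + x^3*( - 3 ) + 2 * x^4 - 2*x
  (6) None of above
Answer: 2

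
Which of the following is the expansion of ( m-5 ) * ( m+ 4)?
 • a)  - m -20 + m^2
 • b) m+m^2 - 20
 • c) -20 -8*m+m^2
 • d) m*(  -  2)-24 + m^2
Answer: a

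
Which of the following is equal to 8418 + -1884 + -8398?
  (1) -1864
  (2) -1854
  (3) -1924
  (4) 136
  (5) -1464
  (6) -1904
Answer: 1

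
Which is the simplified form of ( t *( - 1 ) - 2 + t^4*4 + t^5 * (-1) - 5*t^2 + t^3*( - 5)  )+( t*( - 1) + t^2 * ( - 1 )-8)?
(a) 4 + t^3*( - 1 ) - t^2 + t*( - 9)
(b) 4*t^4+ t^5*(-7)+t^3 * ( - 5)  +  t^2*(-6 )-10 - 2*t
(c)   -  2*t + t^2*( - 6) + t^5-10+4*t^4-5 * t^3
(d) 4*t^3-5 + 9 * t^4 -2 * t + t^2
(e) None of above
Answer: e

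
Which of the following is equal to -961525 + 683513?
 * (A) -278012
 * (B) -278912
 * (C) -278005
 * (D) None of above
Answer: A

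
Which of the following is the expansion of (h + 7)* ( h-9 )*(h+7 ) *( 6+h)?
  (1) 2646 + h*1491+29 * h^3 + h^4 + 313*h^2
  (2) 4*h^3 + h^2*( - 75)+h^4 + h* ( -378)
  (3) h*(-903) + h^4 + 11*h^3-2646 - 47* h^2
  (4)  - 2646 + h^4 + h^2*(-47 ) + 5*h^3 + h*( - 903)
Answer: 3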